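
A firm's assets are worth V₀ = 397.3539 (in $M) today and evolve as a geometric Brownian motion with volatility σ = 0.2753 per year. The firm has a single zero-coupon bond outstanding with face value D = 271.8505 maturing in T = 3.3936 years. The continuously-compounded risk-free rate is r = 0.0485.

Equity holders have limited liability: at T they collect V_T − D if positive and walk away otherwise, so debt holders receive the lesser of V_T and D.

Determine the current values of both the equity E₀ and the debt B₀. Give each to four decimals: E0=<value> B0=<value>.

d₁ = [ln(V₀/D) + (r + σ²/2)T] / (σ√T)
   = [ln(397.3539/271.8505) + (0.0485 + 0.5·0.2753²)·3.3936] / (0.2753·√3.3936)
   = [0.379575 + 0.293190] / 0.507150 = 1.326560
d₂ = d₁ − σ√T = 1.326560 − 0.507150 = 0.819410
N(d₁) = 0.907673,  N(d₂) = 0.793724,  e^(−rT) = 0.848242
E₀ = V₀·N(d₁) − D·e^(−rT)·N(d₂)
   = 397.3539·0.907673 − 271.8505·0.848242·0.793724 = 177.638680
B₀ = V₀ − E₀ = 397.3539 − 177.638680 = 219.715220

E0=177.6387 B0=219.7152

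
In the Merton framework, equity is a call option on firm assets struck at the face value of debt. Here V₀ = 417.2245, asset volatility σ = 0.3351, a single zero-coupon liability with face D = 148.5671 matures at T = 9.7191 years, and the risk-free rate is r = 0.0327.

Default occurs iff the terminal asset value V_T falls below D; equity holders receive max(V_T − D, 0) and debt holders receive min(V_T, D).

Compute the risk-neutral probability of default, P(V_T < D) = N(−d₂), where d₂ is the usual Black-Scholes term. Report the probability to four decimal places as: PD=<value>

PD=0.2206

d₁ = [ln(V₀/D) + (r + σ²/2)T] / (σ√T)
   = [ln(417.2245/148.5671) + (0.0327 + 0.5·0.3351²)·9.7191] / (0.3351·√9.7191)
   = [1.032588 + 0.863503] / 1.044690 = 1.814979
d₂ = d₁ − σ√T = 1.814979 − 1.044690 = 0.770289
risk-neutral PD = N(−d₂) = N(-0.770289) = 0.220564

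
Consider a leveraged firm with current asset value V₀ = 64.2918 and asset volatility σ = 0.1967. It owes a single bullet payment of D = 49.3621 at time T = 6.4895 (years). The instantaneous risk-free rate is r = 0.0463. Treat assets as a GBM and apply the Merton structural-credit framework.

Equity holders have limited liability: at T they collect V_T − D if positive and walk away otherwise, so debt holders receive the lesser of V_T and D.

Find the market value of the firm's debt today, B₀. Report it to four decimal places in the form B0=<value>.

B0=35.0039

d₁ = [ln(V₀/D) + (r + σ²/2)T] / (σ√T)
   = [ln(64.2918/49.3621) + (0.0463 + 0.5·0.1967²)·6.4895] / (0.1967·√6.4895)
   = [0.264249 + 0.426006] / 0.501083 = 1.377526
d₂ = d₁ − σ√T = 1.377526 − 0.501083 = 0.876443
N(d₁) = 0.915825,  N(d₂) = 0.809605,  e^(−rT) = 0.740475
E₀ = V₀·N(d₁) − D·e^(−rT)·N(d₂)
   = 64.2918·0.915825 − 49.3621·0.740475·0.809605 = 29.287854
B₀ = V₀ − E₀ = 64.2918 − 29.287854 = 35.003946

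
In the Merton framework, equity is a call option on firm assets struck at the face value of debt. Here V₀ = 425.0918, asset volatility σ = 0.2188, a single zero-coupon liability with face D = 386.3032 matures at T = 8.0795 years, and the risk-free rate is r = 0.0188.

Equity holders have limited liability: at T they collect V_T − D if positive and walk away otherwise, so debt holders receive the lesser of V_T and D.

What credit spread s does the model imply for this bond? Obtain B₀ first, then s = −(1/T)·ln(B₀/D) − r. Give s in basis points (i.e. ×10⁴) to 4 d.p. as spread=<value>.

d₁ = [ln(V₀/D) + (r + σ²/2)T] / (σ√T)
   = [ln(425.0918/386.3032) + (0.0188 + 0.5·0.2188²)·8.0795] / (0.2188·√8.0795)
   = [0.095683 + 0.345291] / 0.621927 = 0.709044
d₂ = d₁ − σ√T = 0.709044 − 0.621927 = 0.087117
N(d₁) = 0.760851,  N(d₂) = 0.534711,  e^(−rT) = 0.859079
E₀ = V₀·N(d₁) − D·e^(−rT)·N(d₂)
   = 425.0918·0.760851 − 386.3032·0.859079·0.534711 = 145.979999
B₀ = V₀ − E₀ = 425.0918 − 145.979999 = 279.111801
spread = −(1/T)·ln(B₀/D) − r = −(1/8.0795)·ln(279.111801/386.3032) − 0.0188 = 0.02142652
in basis points: 0.02142652 × 10⁴ = 214.2652 bp

spread=214.2652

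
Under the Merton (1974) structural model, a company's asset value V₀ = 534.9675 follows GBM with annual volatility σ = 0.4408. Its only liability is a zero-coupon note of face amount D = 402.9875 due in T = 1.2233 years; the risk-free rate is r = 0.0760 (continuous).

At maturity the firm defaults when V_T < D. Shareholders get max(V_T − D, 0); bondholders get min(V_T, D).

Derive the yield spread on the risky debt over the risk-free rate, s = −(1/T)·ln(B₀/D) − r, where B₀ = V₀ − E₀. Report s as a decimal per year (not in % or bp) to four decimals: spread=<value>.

spread=0.0620

d₁ = [ln(V₀/D) + (r + σ²/2)T] / (σ√T)
   = [ln(534.9675/402.9875) + (0.0760 + 0.5·0.4408²)·1.2233] / (0.4408·√1.2233)
   = [0.283300 + 0.211817] / 0.487538 = 1.015548
d₂ = d₁ − σ√T = 1.015548 − 0.487538 = 0.528010
N(d₁) = 0.845078,  N(d₂) = 0.701254,  e^(−rT) = 0.911220
E₀ = V₀·N(d₁) − D·e^(−rT)·N(d₂)
   = 534.9675·0.845078 − 402.9875·0.911220·0.701254 = 194.581398
B₀ = V₀ − E₀ = 534.9675 − 194.581398 = 340.386102
spread = −(1/T)·ln(B₀/D) − r = −(1/1.2233)·ln(340.386102/402.9875) − 0.0760 = 0.06200783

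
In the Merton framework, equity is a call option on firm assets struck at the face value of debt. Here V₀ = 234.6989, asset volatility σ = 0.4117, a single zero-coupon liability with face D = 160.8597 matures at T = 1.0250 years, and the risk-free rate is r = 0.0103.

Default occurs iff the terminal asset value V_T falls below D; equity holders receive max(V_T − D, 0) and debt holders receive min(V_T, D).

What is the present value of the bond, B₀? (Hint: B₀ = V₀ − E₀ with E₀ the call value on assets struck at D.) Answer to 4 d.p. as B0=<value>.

B0=151.6402

d₁ = [ln(V₀/D) + (r + σ²/2)T] / (σ√T)
   = [ln(234.6989/160.8597) + (0.0103 + 0.5·0.4117²)·1.0250] / (0.4117·√1.0250)
   = [0.377771 + 0.097425] / 0.416814 = 1.140065
d₂ = d₁ − σ√T = 1.140065 − 0.416814 = 0.723250
N(d₁) = 0.872870,  N(d₂) = 0.765237,  e^(−rT) = 0.989498
E₀ = V₀·N(d₁) − D·e^(−rT)·N(d₂)
   = 234.6989·0.872870 − 160.8597·0.989498·0.765237 = 83.058673
B₀ = V₀ − E₀ = 234.6989 − 83.058673 = 151.640227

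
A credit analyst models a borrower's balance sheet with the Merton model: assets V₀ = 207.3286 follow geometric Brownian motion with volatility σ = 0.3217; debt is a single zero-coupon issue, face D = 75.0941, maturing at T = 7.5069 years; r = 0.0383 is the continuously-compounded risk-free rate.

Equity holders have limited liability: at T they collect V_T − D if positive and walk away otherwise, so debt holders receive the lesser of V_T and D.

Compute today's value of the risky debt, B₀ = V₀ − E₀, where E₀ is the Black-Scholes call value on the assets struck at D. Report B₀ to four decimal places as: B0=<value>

B0=53.5955

d₁ = [ln(V₀/D) + (r + σ²/2)T] / (σ√T)
   = [ln(207.3286/75.0941) + (0.0383 + 0.5·0.3217²)·7.5069] / (0.3217·√7.5069)
   = [1.015563 + 0.675962] / 0.881417 = 1.919098
d₂ = d₁ − σ√T = 1.919098 − 0.881417 = 1.037681
N(d₁) = 0.972514,  N(d₂) = 0.850291,  e^(−rT) = 0.750126
E₀ = V₀·N(d₁) − D·e^(−rT)·N(d₂)
   = 207.3286·0.972514 − 75.0941·0.750126·0.850291 = 153.733074
B₀ = V₀ − E₀ = 207.3286 − 153.733074 = 53.595526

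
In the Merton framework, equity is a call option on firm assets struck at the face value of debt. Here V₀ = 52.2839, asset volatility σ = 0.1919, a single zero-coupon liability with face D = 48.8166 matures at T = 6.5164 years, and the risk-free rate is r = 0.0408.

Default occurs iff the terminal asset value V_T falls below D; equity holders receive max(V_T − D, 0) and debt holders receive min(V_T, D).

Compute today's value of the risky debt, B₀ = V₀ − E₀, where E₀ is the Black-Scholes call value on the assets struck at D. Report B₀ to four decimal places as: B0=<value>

B0=34.2859

d₁ = [ln(V₀/D) + (r + σ²/2)T] / (σ√T)
   = [ln(52.2839/48.8166) + (0.0408 + 0.5·0.1919²)·6.5164] / (0.1919·√6.5164)
   = [0.068618 + 0.385854] / 0.489868 = 0.927745
d₂ = d₁ − σ√T = 0.927745 − 0.489868 = 0.437877
N(d₁) = 0.823230,  N(d₂) = 0.669262,  e^(−rT) = 0.766539
E₀ = V₀·N(d₁) − D·e^(−rT)·N(d₂)
   = 52.2839·0.823230 − 48.8166·0.766539·0.669262 = 17.997982
B₀ = V₀ − E₀ = 52.2839 − 17.997982 = 34.285918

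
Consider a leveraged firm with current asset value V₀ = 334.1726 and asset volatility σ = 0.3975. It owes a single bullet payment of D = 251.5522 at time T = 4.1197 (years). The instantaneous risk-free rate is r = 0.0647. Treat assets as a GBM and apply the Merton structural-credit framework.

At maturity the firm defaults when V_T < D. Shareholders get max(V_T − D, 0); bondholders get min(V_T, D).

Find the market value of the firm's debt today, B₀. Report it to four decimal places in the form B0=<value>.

d₁ = [ln(V₀/D) + (r + σ²/2)T] / (σ√T)
   = [ln(334.1726/251.5522) + (0.0647 + 0.5·0.3975²)·4.1197] / (0.3975·√4.1197)
   = [0.284007 + 0.592014] / 0.806808 = 1.085787
d₂ = d₁ − σ√T = 1.085787 − 0.806808 = 0.278979
N(d₁) = 0.861213,  N(d₂) = 0.609870,  e^(−rT) = 0.766022
E₀ = V₀·N(d₁) − D·e^(−rT)·N(d₂)
   = 334.1726·0.861213 − 251.5522·0.766022·0.609870 = 170.275386
B₀ = V₀ − E₀ = 334.1726 − 170.275386 = 163.897214

B0=163.8972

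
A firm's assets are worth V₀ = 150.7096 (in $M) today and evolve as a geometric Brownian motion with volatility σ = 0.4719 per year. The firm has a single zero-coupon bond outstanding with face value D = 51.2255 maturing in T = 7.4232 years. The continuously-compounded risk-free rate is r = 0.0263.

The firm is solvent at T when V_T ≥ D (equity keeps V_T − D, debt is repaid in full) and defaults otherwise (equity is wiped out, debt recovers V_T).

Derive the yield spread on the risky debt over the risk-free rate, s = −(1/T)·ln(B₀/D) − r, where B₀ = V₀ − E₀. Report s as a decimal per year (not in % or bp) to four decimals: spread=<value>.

spread=0.0269

d₁ = [ln(V₀/D) + (r + σ²/2)T] / (σ√T)
   = [ln(150.7096/51.2255) + (0.0263 + 0.5·0.4719²)·7.4232] / (0.4719·√7.4232)
   = [1.079117 + 1.021765] / 1.285718 = 1.634015
d₂ = d₁ − σ√T = 1.634015 − 1.285718 = 0.348298
N(d₁) = 0.948872,  N(d₂) = 0.636192,  e^(−rT) = 0.822645
E₀ = V₀·N(d₁) − D·e^(−rT)·N(d₂)
   = 150.7096·0.948872 − 51.2255·0.822645·0.636192 = 116.194763
B₀ = V₀ − E₀ = 150.7096 − 116.194763 = 34.514837
spread = −(1/T)·ln(B₀/D) − r = −(1/7.4232)·ln(34.514837/51.2255) − 0.0263 = 0.02689110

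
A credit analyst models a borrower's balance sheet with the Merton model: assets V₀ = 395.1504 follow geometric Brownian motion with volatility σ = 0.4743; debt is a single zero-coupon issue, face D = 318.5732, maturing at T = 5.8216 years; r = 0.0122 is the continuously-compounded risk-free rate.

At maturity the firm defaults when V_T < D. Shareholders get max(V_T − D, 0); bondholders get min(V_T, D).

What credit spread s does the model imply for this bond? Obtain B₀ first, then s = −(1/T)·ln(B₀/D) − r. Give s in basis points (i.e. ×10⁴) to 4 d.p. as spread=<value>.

d₁ = [ln(V₀/D) + (r + σ²/2)T] / (σ√T)
   = [ln(395.1504/318.5732) + (0.0122 + 0.5·0.4743²)·5.8216] / (0.4743·√5.8216)
   = [0.215414 + 0.725839] / 1.144391 = 0.822492
d₂ = d₁ − σ√T = 0.822492 − 1.144391 = -0.321898
N(d₁) = 0.794602,  N(d₂) = 0.373765,  e^(−rT) = 0.931440
E₀ = V₀·N(d₁) − D·e^(−rT)·N(d₂)
   = 395.1504·0.794602 − 318.5732·0.931440·0.373765 = 203.079225
B₀ = V₀ − E₀ = 395.1504 − 203.079225 = 192.071175
spread = −(1/T)·ln(B₀/D) − r = −(1/5.8216)·ln(192.071175/318.5732) − 0.0122 = 0.07471533
in basis points: 0.07471533 × 10⁴ = 747.1533 bp

spread=747.1533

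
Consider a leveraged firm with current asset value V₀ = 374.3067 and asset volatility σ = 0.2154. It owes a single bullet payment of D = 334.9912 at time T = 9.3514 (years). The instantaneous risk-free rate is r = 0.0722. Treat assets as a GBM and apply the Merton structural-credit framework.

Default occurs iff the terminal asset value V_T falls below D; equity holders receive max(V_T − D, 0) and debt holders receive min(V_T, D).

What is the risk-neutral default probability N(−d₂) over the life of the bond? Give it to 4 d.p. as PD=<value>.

d₁ = [ln(V₀/D) + (r + σ²/2)T] / (σ√T)
   = [ln(374.3067/334.9912) + (0.0722 + 0.5·0.2154²)·9.3514] / (0.2154·√9.3514)
   = [0.110971 + 0.892110] / 0.658694 = 1.522833
d₂ = d₁ − σ√T = 1.522833 − 0.658694 = 0.864138
risk-neutral PD = N(−d₂) = N(-0.864138) = 0.193756

PD=0.1938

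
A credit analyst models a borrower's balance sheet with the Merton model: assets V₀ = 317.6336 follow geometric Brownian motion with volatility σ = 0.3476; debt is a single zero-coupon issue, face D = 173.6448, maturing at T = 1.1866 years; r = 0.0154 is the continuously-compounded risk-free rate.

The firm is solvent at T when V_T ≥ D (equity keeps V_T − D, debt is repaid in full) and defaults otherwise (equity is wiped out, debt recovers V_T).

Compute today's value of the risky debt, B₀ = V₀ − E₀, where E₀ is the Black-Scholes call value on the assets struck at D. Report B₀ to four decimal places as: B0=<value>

d₁ = [ln(V₀/D) + (r + σ²/2)T] / (σ√T)
   = [ln(317.6336/173.6448) + (0.0154 + 0.5·0.3476²)·1.1866] / (0.3476·√1.1866)
   = [0.603887 + 0.089960] / 0.378645 = 1.832447
d₂ = d₁ − σ√T = 1.832447 − 0.378645 = 1.453802
N(d₁) = 0.966558,  N(d₂) = 0.926999,  e^(−rT) = 0.981892
E₀ = V₀·N(d₁) − D·e^(−rT)·N(d₂)
   = 317.6336·0.966558 − 173.6448·0.981892·0.926999 = 148.957301
B₀ = V₀ − E₀ = 317.6336 − 148.957301 = 168.676299

B0=168.6763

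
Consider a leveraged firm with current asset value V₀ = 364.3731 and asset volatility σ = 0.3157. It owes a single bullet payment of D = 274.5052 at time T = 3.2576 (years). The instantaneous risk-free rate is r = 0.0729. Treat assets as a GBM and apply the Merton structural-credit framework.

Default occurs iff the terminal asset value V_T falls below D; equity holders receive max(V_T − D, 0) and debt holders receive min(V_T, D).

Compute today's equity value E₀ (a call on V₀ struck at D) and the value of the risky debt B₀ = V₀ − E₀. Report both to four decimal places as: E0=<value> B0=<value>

E0=163.1778 B0=201.1953

d₁ = [ln(V₀/D) + (r + σ²/2)T] / (σ√T)
   = [ln(364.3731/274.5052) + (0.0729 + 0.5·0.3157²)·3.2576] / (0.3157·√3.2576)
   = [0.283208 + 0.399816] / 0.569801 = 1.198705
d₂ = d₁ − σ√T = 1.198705 − 0.569801 = 0.628904
N(d₁) = 0.884679,  N(d₂) = 0.735294,  e^(−rT) = 0.788613
E₀ = V₀·N(d₁) − D·e^(−rT)·N(d₂)
   = 364.3731·0.884679 − 274.5052·0.788613·0.735294 = 163.177790
B₀ = V₀ − E₀ = 364.3731 − 163.177790 = 201.195310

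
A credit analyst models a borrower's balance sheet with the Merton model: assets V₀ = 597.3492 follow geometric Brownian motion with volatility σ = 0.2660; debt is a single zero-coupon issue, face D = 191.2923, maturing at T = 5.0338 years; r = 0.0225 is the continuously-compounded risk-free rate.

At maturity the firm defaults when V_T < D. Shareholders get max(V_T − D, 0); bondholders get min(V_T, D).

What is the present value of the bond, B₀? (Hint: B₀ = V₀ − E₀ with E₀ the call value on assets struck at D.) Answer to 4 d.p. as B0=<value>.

d₁ = [ln(V₀/D) + (r + σ²/2)T] / (σ√T)
   = [ln(597.3492/191.2923) + (0.0225 + 0.5·0.2660²)·5.0338] / (0.2660·√5.0338)
   = [1.138699 + 0.291346] / 0.596801 = 2.396184
d₂ = d₁ − σ√T = 2.396184 − 0.596801 = 1.799383
N(d₁) = 0.991717,  N(d₂) = 0.964021,  e^(−rT) = 0.892918
E₀ = V₀·N(d₁) − D·e^(−rT)·N(d₂)
   = 597.3492·0.991717 − 191.2923·0.892918·0.964021 = 427.738308
B₀ = V₀ − E₀ = 597.3492 − 427.738308 = 169.610892

B0=169.6109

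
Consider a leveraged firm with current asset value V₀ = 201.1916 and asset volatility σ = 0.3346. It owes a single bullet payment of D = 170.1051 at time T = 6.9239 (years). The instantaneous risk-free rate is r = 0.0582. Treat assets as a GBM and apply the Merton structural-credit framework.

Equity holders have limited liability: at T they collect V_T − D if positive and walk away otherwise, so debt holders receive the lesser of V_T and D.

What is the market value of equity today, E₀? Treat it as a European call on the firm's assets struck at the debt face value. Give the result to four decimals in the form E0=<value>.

d₁ = [ln(V₀/D) + (r + σ²/2)T] / (σ√T)
   = [ln(201.1916/170.1051) + (0.0582 + 0.5·0.3346²)·6.9239] / (0.3346·√6.9239)
   = [0.167841 + 0.790561] / 0.880443 = 1.088545
d₂ = d₁ − σ√T = 1.088545 − 0.880443 = 0.208102
N(d₁) = 0.861823,  N(d₂) = 0.582425,  e^(−rT) = 0.668331
E₀ = V₀·N(d₁) − D·e^(−rT)·N(d₂)
   = 201.1916·0.861823 − 170.1051·0.668331·0.582425 = 107.177544

E0=107.1775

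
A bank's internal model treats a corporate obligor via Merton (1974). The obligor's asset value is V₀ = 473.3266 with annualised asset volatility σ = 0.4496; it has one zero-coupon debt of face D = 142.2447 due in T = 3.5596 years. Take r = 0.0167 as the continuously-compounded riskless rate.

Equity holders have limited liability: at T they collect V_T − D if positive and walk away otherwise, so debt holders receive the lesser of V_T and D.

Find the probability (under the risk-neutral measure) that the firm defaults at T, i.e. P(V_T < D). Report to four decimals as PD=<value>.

d₁ = [ln(V₀/D) + (r + σ²/2)T] / (σ√T)
   = [ln(473.3266/142.2447) + (0.0167 + 0.5·0.4496²)·3.5596] / (0.4496·√3.5596)
   = [1.202237 + 0.419214] / 0.848256 = 1.911512
d₂ = d₁ − σ√T = 1.911512 − 0.848256 = 1.063256
risk-neutral PD = N(−d₂) = N(-1.063256) = 0.143833

PD=0.1438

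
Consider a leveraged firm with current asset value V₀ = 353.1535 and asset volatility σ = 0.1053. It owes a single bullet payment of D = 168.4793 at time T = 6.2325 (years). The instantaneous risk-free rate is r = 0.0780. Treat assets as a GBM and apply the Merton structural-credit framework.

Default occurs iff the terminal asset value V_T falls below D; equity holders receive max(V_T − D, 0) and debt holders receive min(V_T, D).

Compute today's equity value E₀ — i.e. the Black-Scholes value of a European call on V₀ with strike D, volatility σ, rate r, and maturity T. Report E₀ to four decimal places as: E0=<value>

d₁ = [ln(V₀/D) + (r + σ²/2)T] / (σ√T)
   = [ln(353.1535/168.4793) + (0.0780 + 0.5·0.1053²)·6.2325] / (0.1053·√6.2325)
   = [0.740090 + 0.520688] / 0.262881 = 4.796000
d₂ = d₁ − σ√T = 4.796000 − 0.262881 = 4.533119
N(d₁) = 0.999999,  N(d₂) = 0.999997,  e^(−rT) = 0.614999
E₀ = V₀·N(d₁) − D·e^(−rT)·N(d₂)
   = 353.1535·0.999999 − 168.4793·0.614999·0.999997 = 249.538952

E0=249.5390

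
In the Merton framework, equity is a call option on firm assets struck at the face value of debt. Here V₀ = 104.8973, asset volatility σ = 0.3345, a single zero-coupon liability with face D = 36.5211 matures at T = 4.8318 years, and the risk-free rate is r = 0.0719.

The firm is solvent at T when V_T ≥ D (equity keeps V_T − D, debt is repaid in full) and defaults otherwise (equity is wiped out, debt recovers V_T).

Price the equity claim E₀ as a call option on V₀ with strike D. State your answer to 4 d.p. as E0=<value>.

E0=79.4881

d₁ = [ln(V₀/D) + (r + σ²/2)T] / (σ√T)
   = [ln(104.8973/36.5211) + (0.0719 + 0.5·0.3345²)·4.8318] / (0.3345·√4.8318)
   = [1.055092 + 0.617722] / 0.735276 = 2.275082
d₂ = d₁ − σ√T = 2.275082 − 0.735276 = 1.539805
N(d₁) = 0.988549,  N(d₂) = 0.938196,  e^(−rT) = 0.706518
E₀ = V₀·N(d₁) − D·e^(−rT)·N(d₂)
   = 104.8973·0.988549 − 36.5211·0.706518·0.938196 = 79.488068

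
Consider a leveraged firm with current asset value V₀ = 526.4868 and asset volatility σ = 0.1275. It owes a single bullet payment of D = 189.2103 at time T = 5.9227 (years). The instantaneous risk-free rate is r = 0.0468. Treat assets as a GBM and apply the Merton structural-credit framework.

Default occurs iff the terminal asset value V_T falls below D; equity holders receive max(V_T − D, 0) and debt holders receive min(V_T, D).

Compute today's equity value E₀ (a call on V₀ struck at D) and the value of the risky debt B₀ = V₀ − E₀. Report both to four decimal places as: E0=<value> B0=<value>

E0=383.0815 B0=143.4053

d₁ = [ln(V₀/D) + (r + σ²/2)T] / (σ√T)
   = [ln(526.4868/189.2103) + (0.0468 + 0.5·0.1275²)·5.9227] / (0.1275·√5.9227)
   = [1.023367 + 0.325323] / 0.310292 = 4.346524
d₂ = d₁ − σ√T = 4.346524 − 0.310292 = 4.036232
N(d₁) = 0.999993,  N(d₂) = 0.999973,  e^(−rT) = 0.757916
E₀ = V₀·N(d₁) − D·e^(−rT)·N(d₂)
   = 526.4868·0.999993 − 189.2103·0.757916·0.999973 = 383.081489
B₀ = V₀ − E₀ = 526.4868 − 383.081489 = 143.405311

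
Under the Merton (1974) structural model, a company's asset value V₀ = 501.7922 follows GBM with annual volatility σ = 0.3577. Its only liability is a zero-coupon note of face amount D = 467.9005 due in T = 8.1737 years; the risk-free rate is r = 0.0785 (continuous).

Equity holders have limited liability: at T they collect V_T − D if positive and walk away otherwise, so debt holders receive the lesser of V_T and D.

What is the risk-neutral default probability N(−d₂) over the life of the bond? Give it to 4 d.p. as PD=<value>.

d₁ = [ln(V₀/D) + (r + σ²/2)T] / (σ√T)
   = [ln(501.7922/467.9005) + (0.0785 + 0.5·0.3577²)·8.1737] / (0.3577·√8.1737)
   = [0.069930 + 1.164545] / 1.022653 = 1.207130
d₂ = d₁ − σ√T = 1.207130 − 1.022653 = 0.184477
risk-neutral PD = N(−d₂) = N(-0.184477) = 0.426819

PD=0.4268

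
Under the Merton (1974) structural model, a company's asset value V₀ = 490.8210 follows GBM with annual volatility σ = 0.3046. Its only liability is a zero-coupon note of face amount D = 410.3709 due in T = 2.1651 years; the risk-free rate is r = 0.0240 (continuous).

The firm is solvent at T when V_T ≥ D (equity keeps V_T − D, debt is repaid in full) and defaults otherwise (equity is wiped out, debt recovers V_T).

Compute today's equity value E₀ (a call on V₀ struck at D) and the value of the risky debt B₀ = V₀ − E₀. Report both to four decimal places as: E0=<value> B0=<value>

d₁ = [ln(V₀/D) + (r + σ²/2)T] / (σ√T)
   = [ln(490.8210/410.3709) + (0.0240 + 0.5·0.3046²)·2.1651] / (0.3046·√2.1651)
   = [0.179018 + 0.152403] / 0.448197 = 0.739453
d₂ = d₁ − σ√T = 0.739453 − 0.448197 = 0.291256
N(d₁) = 0.770184,  N(d₂) = 0.614572,  e^(−rT) = 0.949365
E₀ = V₀·N(d₁) − D·e^(−rT)·N(d₂)
   = 490.8210·0.770184 − 410.3709·0.949365·0.614572 = 138.590305
B₀ = V₀ − E₀ = 490.8210 − 138.590305 = 352.230695

E0=138.5903 B0=352.2307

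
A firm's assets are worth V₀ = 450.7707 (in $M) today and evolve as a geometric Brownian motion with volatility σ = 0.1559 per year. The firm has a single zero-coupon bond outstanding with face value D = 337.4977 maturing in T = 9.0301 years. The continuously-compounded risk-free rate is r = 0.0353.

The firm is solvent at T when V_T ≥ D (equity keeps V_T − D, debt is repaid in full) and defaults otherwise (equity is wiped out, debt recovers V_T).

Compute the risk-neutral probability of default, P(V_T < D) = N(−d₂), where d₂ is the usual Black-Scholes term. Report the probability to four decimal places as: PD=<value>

PD=0.1437

d₁ = [ln(V₀/D) + (r + σ²/2)T] / (σ√T)
   = [ln(450.7707/337.4977) + (0.0353 + 0.5·0.1559²)·9.0301] / (0.1559·√9.0301)
   = [0.289400 + 0.428500] / 0.468481 = 1.532398
d₂ = d₁ − σ√T = 1.532398 − 0.468481 = 1.063917
risk-neutral PD = N(−d₂) = N(-1.063917) = 0.143683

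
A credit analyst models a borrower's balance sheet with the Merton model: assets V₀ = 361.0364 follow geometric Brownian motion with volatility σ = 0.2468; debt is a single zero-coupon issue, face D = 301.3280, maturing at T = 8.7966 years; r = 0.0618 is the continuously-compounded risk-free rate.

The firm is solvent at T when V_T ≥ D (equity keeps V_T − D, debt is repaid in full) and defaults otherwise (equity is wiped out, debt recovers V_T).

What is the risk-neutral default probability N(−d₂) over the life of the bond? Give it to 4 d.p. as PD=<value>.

PD=0.2664

d₁ = [ln(V₀/D) + (r + σ²/2)T] / (σ√T)
   = [ln(361.0364/301.3280) + (0.0618 + 0.5·0.2468²)·8.7966] / (0.2468·√8.7966)
   = [0.180779 + 0.811531] / 0.731986 = 1.355642
d₂ = d₁ − σ√T = 1.355642 − 0.731986 = 0.623657
risk-neutral PD = N(−d₂) = N(-0.623657) = 0.266427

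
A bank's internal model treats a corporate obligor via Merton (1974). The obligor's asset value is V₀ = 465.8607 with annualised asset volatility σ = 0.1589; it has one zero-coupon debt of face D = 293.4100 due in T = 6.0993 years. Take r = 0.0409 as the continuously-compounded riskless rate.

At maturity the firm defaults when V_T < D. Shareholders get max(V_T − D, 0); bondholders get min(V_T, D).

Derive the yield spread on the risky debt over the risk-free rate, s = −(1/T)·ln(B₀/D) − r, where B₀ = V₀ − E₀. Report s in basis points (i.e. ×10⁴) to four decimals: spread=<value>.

d₁ = [ln(V₀/D) + (r + σ²/2)T] / (σ√T)
   = [ln(465.8607/293.4100) + (0.0409 + 0.5·0.1589²)·6.0993] / (0.1589·√6.0993)
   = [0.462316 + 0.326463] / 0.392432 = 2.009977
d₂ = d₁ − σ√T = 2.009977 − 0.392432 = 1.617545
N(d₁) = 0.977783,  N(d₂) = 0.947120,  e^(−rT) = 0.779220
E₀ = V₀·N(d₁) − D·e^(−rT)·N(d₂)
   = 465.8607·0.977783 − 293.4100·0.779220·0.947120 = 238.969786
B₀ = V₀ − E₀ = 465.8607 − 238.969786 = 226.890914
spread = −(1/T)·ln(B₀/D) − r = −(1/6.0993)·ln(226.890914/293.4100) − 0.0409 = 0.00125264
in basis points: 0.00125264 × 10⁴ = 12.5264 bp

spread=12.5264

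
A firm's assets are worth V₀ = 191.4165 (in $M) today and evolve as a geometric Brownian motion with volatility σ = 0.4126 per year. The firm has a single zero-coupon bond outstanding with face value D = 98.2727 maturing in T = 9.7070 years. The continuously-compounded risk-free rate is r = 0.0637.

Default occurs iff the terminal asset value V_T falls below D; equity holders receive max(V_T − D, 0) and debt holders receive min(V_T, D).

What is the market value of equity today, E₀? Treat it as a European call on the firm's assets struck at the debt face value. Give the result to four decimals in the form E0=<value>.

E0=147.9379

d₁ = [ln(V₀/D) + (r + σ²/2)T] / (σ√T)
   = [ln(191.4165/98.2727) + (0.0637 + 0.5·0.4126²)·9.7070] / (0.4126·√9.7070)
   = [0.666705 + 1.444590] / 1.285499 = 1.642393
d₂ = d₁ − σ√T = 1.642393 − 1.285499 = 0.356894
N(d₁) = 0.949746,  N(d₂) = 0.639415,  e^(−rT) = 0.538840
E₀ = V₀·N(d₁) − D·e^(−rT)·N(d₂)
   = 191.4165·0.949746 − 98.2727·0.538840·0.639415 = 147.937896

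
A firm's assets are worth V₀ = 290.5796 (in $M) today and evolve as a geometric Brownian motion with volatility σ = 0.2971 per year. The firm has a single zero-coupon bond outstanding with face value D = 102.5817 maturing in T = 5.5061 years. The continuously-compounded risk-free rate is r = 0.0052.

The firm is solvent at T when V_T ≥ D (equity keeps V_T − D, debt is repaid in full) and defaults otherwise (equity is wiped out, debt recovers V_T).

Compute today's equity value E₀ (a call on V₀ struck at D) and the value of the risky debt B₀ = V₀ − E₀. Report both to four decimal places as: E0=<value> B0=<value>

E0=193.9665 B0=96.6131

d₁ = [ln(V₀/D) + (r + σ²/2)T] / (σ√T)
   = [ln(290.5796/102.5817) + (0.0052 + 0.5·0.2971²)·5.5061] / (0.2971·√5.5061)
   = [1.041218 + 0.271639] / 0.697148 = 1.883184
d₂ = d₁ − σ√T = 1.883184 − 0.697148 = 1.186036
N(d₁) = 0.970162,  N(d₂) = 0.882196,  e^(−rT) = 0.971774
E₀ = V₀·N(d₁) − D·e^(−rT)·N(d₂)
   = 290.5796·0.970162 − 102.5817·0.971774·0.882196 = 193.966545
B₀ = V₀ − E₀ = 290.5796 − 193.966545 = 96.613055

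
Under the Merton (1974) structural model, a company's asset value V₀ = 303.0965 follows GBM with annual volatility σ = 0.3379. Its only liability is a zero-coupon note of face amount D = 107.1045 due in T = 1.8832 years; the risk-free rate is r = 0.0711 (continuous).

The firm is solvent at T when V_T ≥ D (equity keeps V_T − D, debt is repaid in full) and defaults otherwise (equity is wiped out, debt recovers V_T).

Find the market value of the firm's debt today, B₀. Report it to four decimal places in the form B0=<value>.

d₁ = [ln(V₀/D) + (r + σ²/2)T] / (σ√T)
   = [ln(303.0965/107.1045) + (0.0711 + 0.5·0.3379²)·1.8832] / (0.3379·√1.8832)
   = [1.040246 + 0.241404] / 0.463699 = 2.763969
d₂ = d₁ − σ√T = 2.763969 − 0.463699 = 2.300269
N(d₁) = 0.997145,  N(d₂) = 0.989284,  e^(−rT) = 0.874681
E₀ = V₀·N(d₁) − D·e^(−rT)·N(d₂)
   = 303.0965·0.997145 − 107.1045·0.874681·0.989284 = 209.552740
B₀ = V₀ − E₀ = 303.0965 − 209.552740 = 93.543760

B0=93.5438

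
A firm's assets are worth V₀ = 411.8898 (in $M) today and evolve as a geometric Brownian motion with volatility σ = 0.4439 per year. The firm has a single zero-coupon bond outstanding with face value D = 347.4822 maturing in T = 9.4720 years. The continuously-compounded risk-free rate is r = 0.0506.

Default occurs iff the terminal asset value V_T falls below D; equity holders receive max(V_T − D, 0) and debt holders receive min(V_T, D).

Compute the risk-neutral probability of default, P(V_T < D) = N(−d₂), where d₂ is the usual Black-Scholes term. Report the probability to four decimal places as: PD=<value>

d₁ = [ln(V₀/D) + (r + σ²/2)T] / (σ√T)
   = [ln(411.8898/347.4822) + (0.0506 + 0.5·0.4439²)·9.4720] / (0.4439·√9.4720)
   = [0.170042 + 1.412499] / 1.366174 = 1.158375
d₂ = d₁ − σ√T = 1.158375 − 1.366174 = -0.207799
risk-neutral PD = N(−d₂) = N(0.207799) = 0.582307

PD=0.5823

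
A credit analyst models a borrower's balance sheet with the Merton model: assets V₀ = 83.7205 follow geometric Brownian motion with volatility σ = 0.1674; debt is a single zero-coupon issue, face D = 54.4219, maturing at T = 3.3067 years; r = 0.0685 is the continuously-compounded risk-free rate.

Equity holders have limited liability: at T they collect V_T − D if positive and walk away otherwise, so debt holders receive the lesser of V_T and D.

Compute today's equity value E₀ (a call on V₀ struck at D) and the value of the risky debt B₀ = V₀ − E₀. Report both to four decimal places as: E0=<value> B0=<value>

E0=40.4290 B0=43.2915

d₁ = [ln(V₀/D) + (r + σ²/2)T] / (σ√T)
   = [ln(83.7205/54.4219) + (0.0685 + 0.5·0.1674²)·3.3067] / (0.1674·√3.3067)
   = [0.430717 + 0.272840] / 0.304406 = 2.311249
d₂ = d₁ − σ√T = 2.311249 − 0.304406 = 2.006844
N(d₁) = 0.989590,  N(d₂) = 0.977617,  e^(−rT) = 0.797312
E₀ = V₀·N(d₁) − D·e^(−rT)·N(d₂)
   = 83.7205·0.989590 − 54.4219·0.797312·0.977617 = 40.428996
B₀ = V₀ − E₀ = 83.7205 − 40.428996 = 43.291504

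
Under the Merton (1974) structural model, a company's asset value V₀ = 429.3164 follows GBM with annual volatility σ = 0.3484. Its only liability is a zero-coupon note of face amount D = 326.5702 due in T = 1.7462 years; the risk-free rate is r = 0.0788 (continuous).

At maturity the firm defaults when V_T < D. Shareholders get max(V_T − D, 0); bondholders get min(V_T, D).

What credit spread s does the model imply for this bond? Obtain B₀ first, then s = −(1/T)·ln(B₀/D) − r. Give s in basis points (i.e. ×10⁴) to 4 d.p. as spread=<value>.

spread=333.6304

d₁ = [ln(V₀/D) + (r + σ²/2)T] / (σ√T)
   = [ln(429.3164/326.5702) + (0.0788 + 0.5·0.3484²)·1.7462] / (0.3484·√1.7462)
   = [0.273549 + 0.243580] / 0.460389 = 1.123243
d₂ = d₁ − σ√T = 1.123243 − 0.460389 = 0.662854
N(d₁) = 0.869333,  N(d₂) = 0.746288,  e^(−rT) = 0.871447
E₀ = V₀·N(d₁) − D·e^(−rT)·N(d₂)
   = 429.3164·0.869333 − 326.5702·0.871447·0.746288 = 160.833874
B₀ = V₀ − E₀ = 429.3164 − 160.833874 = 268.482526
spread = −(1/T)·ln(B₀/D) − r = −(1/1.7462)·ln(268.482526/326.5702) − 0.0788 = 0.03336304
in basis points: 0.03336304 × 10⁴ = 333.6304 bp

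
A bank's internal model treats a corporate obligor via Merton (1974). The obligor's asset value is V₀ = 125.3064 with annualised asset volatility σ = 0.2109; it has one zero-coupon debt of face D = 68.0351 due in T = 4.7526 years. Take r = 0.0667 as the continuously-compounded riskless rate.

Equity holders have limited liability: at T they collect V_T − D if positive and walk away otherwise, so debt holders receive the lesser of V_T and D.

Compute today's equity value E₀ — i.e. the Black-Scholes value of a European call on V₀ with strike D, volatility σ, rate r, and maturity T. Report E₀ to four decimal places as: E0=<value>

E0=76.0415

d₁ = [ln(V₀/D) + (r + σ²/2)T] / (σ√T)
   = [ln(125.3064/68.0351) + (0.0667 + 0.5·0.2109²)·4.7526] / (0.2109·√4.7526)
   = [0.610738 + 0.422693] / 0.459772 = 2.247706
d₂ = d₁ − σ√T = 2.247706 − 0.459772 = 1.787934
N(d₁) = 0.987703,  N(d₂) = 0.963107,  e^(−rT) = 0.728332
E₀ = V₀·N(d₁) − D·e^(−rT)·N(d₂)
   = 125.3064·0.987703 − 68.0351·0.728332·0.963107 = 76.041456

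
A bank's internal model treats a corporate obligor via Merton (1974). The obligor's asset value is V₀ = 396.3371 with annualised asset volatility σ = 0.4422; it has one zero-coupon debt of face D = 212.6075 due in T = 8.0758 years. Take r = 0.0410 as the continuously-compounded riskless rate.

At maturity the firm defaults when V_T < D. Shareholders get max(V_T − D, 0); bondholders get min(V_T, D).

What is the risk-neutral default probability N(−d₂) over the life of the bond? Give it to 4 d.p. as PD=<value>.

d₁ = [ln(V₀/D) + (r + σ²/2)T] / (σ√T)
   = [ln(396.3371/212.6075) + (0.0410 + 0.5·0.4422²)·8.0758] / (0.4422·√8.0758)
   = [0.622817 + 1.120682] / 1.256642 = 1.387428
d₂ = d₁ − σ√T = 1.387428 − 1.256642 = 0.130786
risk-neutral PD = N(−d₂) = N(-0.130786) = 0.447972

PD=0.4480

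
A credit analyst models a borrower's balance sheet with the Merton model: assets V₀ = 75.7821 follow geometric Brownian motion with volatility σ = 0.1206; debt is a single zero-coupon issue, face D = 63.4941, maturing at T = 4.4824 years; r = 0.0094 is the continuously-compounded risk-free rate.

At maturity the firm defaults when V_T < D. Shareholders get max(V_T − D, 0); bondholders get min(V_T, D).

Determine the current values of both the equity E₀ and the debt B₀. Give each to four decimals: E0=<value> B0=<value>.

E0=16.7787 B0=59.0034

d₁ = [ln(V₀/D) + (r + σ²/2)T] / (σ√T)
   = [ln(75.7821/63.4941) + (0.0094 + 0.5·0.1206²)·4.4824] / (0.1206·√4.4824)
   = [0.176915 + 0.074731] / 0.255330 = 0.985572
d₂ = d₁ − σ√T = 0.985572 − 0.255330 = 0.730241
N(d₁) = 0.837828,  N(d₂) = 0.767379,  e^(−rT) = 0.958741
E₀ = V₀·N(d₁) − D·e^(−rT)·N(d₂)
   = 75.7821·0.837828 − 63.4941·0.958741·0.767379 = 16.778691
B₀ = V₀ − E₀ = 75.7821 − 16.778691 = 59.003409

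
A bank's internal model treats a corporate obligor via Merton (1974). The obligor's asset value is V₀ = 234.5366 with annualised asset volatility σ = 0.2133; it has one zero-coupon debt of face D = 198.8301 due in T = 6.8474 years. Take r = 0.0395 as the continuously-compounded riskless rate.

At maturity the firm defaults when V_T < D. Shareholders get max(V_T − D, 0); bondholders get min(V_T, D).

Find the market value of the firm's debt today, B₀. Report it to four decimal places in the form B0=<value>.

B0=138.9086

d₁ = [ln(V₀/D) + (r + σ²/2)T] / (σ√T)
   = [ln(234.5366/198.8301) + (0.0395 + 0.5·0.2133²)·6.8474] / (0.2133·√6.8474)
   = [0.165161 + 0.426240] / 0.558154 = 1.059567
d₂ = d₁ − σ√T = 1.059567 − 0.558154 = 0.501413
N(d₁) = 0.855329,  N(d₂) = 0.691960,  e^(−rT) = 0.763019
E₀ = V₀·N(d₁) − D·e^(−rT)·N(d₂)
   = 234.5366·0.855329 − 198.8301·0.763019·0.691960 = 95.627965
B₀ = V₀ − E₀ = 234.5366 − 95.627965 = 138.908635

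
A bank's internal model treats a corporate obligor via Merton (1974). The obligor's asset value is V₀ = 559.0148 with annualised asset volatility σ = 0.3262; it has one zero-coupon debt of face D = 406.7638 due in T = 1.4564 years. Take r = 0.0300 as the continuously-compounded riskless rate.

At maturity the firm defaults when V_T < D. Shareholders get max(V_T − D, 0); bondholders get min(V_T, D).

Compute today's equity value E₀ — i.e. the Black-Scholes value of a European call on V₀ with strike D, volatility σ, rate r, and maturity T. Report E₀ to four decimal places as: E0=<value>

d₁ = [ln(V₀/D) + (r + σ²/2)T] / (σ√T)
   = [ln(559.0148/406.7638) + (0.0300 + 0.5·0.3262²)·1.4564] / (0.3262·√1.4564)
   = [0.317943 + 0.121177] / 0.393663 = 1.115474
d₂ = d₁ − σ√T = 1.115474 − 0.393663 = 0.721811
N(d₁) = 0.867676,  N(d₂) = 0.764795,  e^(−rT) = 0.957249
E₀ = V₀·N(d₁) − D·e^(−rT)·N(d₂)
   = 559.0148·0.867676 − 406.7638·0.957249·0.764795 = 187.252613

E0=187.2526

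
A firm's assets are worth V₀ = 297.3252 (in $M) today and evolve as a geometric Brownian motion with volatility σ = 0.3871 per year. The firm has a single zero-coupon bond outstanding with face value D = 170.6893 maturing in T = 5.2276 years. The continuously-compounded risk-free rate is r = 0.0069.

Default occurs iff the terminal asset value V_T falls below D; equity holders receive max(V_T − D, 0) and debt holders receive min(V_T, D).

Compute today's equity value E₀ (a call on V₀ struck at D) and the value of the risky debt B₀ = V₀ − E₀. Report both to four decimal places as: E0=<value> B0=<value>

d₁ = [ln(V₀/D) + (r + σ²/2)T] / (σ√T)
   = [ln(297.3252/170.6893) + (0.0069 + 0.5·0.3871²)·5.2276] / (0.3871·√5.2276)
   = [0.554982 + 0.427739] / 0.885063 = 1.110339
d₂ = d₁ − σ√T = 1.110339 − 0.885063 = 0.225276
N(d₁) = 0.866574,  N(d₂) = 0.589118,  e^(−rT) = 0.964572
E₀ = V₀·N(d₁) − D·e^(−rT)·N(d₂)
   = 297.3252·0.866574 − 170.6893·0.964572·0.589118 = 160.660540
B₀ = V₀ − E₀ = 297.3252 − 160.660540 = 136.664660

E0=160.6605 B0=136.6647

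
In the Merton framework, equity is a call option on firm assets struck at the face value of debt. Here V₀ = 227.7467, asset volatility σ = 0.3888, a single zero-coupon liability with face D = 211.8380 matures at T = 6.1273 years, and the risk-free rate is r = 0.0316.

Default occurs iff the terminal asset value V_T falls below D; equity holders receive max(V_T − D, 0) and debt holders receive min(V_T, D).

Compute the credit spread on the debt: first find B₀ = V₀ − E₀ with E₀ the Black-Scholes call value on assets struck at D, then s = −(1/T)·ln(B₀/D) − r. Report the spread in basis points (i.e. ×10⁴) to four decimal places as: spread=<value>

d₁ = [ln(V₀/D) + (r + σ²/2)T] / (σ√T)
   = [ln(227.7467/211.8380) + (0.0316 + 0.5·0.3888²)·6.1273] / (0.3888·√6.1273)
   = [0.072412 + 0.656741] / 0.962412 = 0.757631
d₂ = d₁ − σ√T = 0.757631 − 0.962412 = -0.204780
N(d₁) = 0.775664,  N(d₂) = 0.418872,  e^(−rT) = 0.823969
E₀ = V₀·N(d₁) − D·e^(−rT)·N(d₂)
   = 227.7467·0.775664 − 211.8380·0.823969·0.418872 = 103.541738
B₀ = V₀ − E₀ = 227.7467 − 103.541738 = 124.204962
spread = −(1/T)·ln(B₀/D) − r = −(1/6.1273)·ln(124.204962/211.8380) − 0.0316 = 0.05553278
in basis points: 0.05553278 × 10⁴ = 555.3278 bp

spread=555.3278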